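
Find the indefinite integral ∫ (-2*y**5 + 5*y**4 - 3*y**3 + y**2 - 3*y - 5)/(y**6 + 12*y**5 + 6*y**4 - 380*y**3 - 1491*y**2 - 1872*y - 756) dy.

-9707*log(y - 6)/68796 + 442*log(y + 1)/3675 - 985*log(y + 3)/432 + 22729*log(y + 6)/900 - 15571*log(y + 7)/624 + 3/(140*y + 140) + C

Factor the denominator: (y - 6)*(y + 1)**2*(y + 3)*(y + 6)*(y + 7).
Partial-fraction decomposition: -15571/(624*(y + 7)) + 22729/(900*(y + 6)) - 985/(432*(y + 3)) + 442/(3675*(y + 1)) - 3/(140*(y + 1)**2) - 9707/(68796*(y - 6)).
Integrate each term; A/(y−a) gives A·log|y−a|; A/(y−a)² gives −A/(y−a).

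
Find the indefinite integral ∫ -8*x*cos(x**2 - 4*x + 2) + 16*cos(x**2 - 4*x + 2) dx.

Let u = x**2 - 4*x + 2, so du = (2*x - 4) dx.
Rewriting, the integral becomes -4·∫ cos(u) du = -4·sin(u).
Substituting back, u = x**2 - 4*x + 2.

-4*sin(x**2 - 4*x + 2) + C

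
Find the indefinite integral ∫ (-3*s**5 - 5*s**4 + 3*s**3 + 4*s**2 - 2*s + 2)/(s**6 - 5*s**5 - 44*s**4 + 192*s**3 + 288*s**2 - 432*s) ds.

Factor the denominator: s*(s - 6)**2*(s - 1)*(s + 2)*(s + 6).
Partial-fraction decomposition: -8179/(12096*(s + 6)) + 7/(768*(s + 2)) - 1/(525*(s - 1)) - 14889/(6400*(s - 6)) - 14513/(1440*(s - 6)**2) - 1/(216*s).
Integrate each term; A/(s−a) gives A·log|s−a|; A/(s−a)² gives −A/(s−a).

-log(s)/216 - 14889*log(s - 6)/6400 - log(s - 1)/525 + 7*log(s + 2)/768 - 8179*log(s + 6)/12096 + 14513/(1440*s - 8640) + C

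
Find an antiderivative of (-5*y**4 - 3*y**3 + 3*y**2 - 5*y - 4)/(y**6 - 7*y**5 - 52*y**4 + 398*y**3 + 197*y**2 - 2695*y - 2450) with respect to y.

Factor the denominator: (y - 7)*(y - 5)**2*(y + 1)*(y + 2)*(y + 7).
Partial-fraction decomposition: 5399/(30240*(y + 7)) - 38/(2205*(y + 2)) - 1/(864*(y + 1)) + 14327/(4704*(y - 5)) + 1727/(504*(y - 5)**2) - 6463/(2016*(y - 7)).
Integrate each term; A/(y−a) gives A·log|y−a|; A/(y−a)² gives −A/(y−a).

-6463*log(y - 7)/2016 + 14327*log(y - 5)/4704 - log(y + 1)/864 - 38*log(y + 2)/2205 + 5399*log(y + 7)/30240 - 1727/(504*y - 2520) + C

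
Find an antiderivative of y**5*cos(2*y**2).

y**4*sin(2*y**2)/4 + y**2*cos(2*y**2)/4 - sin(2*y**2)/8 + C

Let u = y², du = 2y dy; rewrite as (1/2)∫ u^2·cos(2u) du.
Now integrate by parts 2 times.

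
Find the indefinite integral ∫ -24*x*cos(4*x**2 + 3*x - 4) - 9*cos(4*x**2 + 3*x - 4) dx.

Let u = 4*x**2 + 3*x - 4, so du = (8*x + 3) dx.
Rewriting, the integral becomes -3·∫ cos(u) du = -3·sin(u).
Substituting back, u = 4*x**2 + 3*x - 4.

-3*sin(4*x**2 + 3*x - 4) + C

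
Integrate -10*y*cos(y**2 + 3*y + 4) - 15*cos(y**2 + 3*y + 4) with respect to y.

Let u = y**2 + 3*y + 4, so du = (2*y + 3) dy.
Rewriting, the integral becomes -5·∫ cos(u) du = -5·sin(u).
Substituting back, u = y**2 + 3*y + 4.

-5*sin(y**2 + 3*y + 4) + C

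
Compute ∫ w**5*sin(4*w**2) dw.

-w**4*cos(4*w**2)/8 + w**2*sin(4*w**2)/16 + cos(4*w**2)/64 + C

Let u = w², du = 2w dw; rewrite as (1/2)∫ u^2·sin(4u) du.
Now integrate by parts 2 times.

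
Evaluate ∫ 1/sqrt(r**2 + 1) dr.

log(r + sqrt(r**2 + 1)) + C

Substitute r = tan(θ), so dr = sec(θ)^2 dθ and the radical becomes sqrt(r**2 + 1) = sec(θ) by the Pythagorean identity.
Integrate the resulting trig expression in θ, then back-substitute tan(θ) = r, sec(θ) = sqrt(r**2 + 1) (absorbing any constant into C).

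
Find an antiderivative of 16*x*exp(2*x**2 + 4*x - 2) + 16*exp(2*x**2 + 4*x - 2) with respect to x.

4*exp(2*x**2 + 4*x - 2) + C

Let u = 2*x**2 + 4*x - 2, so du = (4*x + 4) dx.
Rewriting, the integral becomes 4·∫ e^u du = 4·e^u.
Substituting back, u = 2*x**2 + 4*x - 2.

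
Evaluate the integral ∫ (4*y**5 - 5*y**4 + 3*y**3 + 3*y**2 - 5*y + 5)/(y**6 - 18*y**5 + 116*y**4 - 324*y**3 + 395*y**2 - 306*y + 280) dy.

Factor the denominator: (y - 7)*(y - 5)*(y - 4)*(y - 2)*(y**2 + 1).
Partial-fraction decomposition: -(764*y - 327)/(55250*(y**2 + 1)) - 79/(150*(y - 2)) + 3041/(102*(y - 4)) - 9805/(156*(y - 5)) + 56369/(1500*(y - 7)).
Integrate each term; A/(y−a) gives A·log|y−a|; the (By+D)/(y²+p²) term gives a log and an atan.

56369*log(y - 7)/1500 - 9805*log(y - 5)/156 + 3041*log(y - 4)/102 - 79*log(y - 2)/150 - 191*log(y**2 + 1)/27625 + 327*atan(y)/55250 + C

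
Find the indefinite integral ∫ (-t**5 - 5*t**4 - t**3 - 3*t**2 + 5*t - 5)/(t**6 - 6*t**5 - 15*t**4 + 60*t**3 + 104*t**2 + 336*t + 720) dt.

Factor the denominator: (t - 6)*(t - 5)*(t + 2)*(t + 3)*(t**2 + 4).
Partial-fraction decomposition: (23*t - 88)/(464*(t**2 + 4)) + 7/(36*(t + 3)) - 67/(448*(t + 2)) + 3215/(812*(t - 5)) - 2911/(576*(t - 6)).
Integrate each term; A/(t−a) gives A·log|t−a|; the (Bt+D)/(t²+p²) term gives a log and an atan.

-2911*log(t - 6)/576 + 3215*log(t - 5)/812 - 67*log(t + 2)/448 + 7*log(t + 3)/36 + 23*log(t**2 + 4)/928 - 11*atan(t/2)/116 + C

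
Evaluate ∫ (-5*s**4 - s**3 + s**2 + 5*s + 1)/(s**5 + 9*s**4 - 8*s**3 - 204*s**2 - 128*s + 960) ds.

-1307*log(s - 4)/1440 + 73*log(s - 2)/672 - 1219*log(s + 4)/96 + 2999*log(s + 5)/63 - 6257*log(s + 6)/160 + C

Factor the denominator: (s - 4)*(s - 2)*(s + 4)*(s + 5)*(s + 6).
Partial-fraction decomposition: -6257/(160*(s + 6)) + 2999/(63*(s + 5)) - 1219/(96*(s + 4)) + 73/(672*(s - 2)) - 1307/(1440*(s - 4)).
Integrate each term: A/(s−a) contributes A·log|s−a|.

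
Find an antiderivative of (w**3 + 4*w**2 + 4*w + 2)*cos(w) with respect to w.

w**3*sin(w) + 4*w**2*sin(w) + 3*w**2*cos(w) - 2*w*sin(w) + 8*w*cos(w) - 6*sin(w) - 2*cos(w) + C

Use integration by parts with u = w**3 + 4*w**2 + 4*w + 2, dv = cos(w) dw, so v = sin(w).
Apply parts 3 times (tabular method): alternate signs, differentiate u down to 0, integrate dv up.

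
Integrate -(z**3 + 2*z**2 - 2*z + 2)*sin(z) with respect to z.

Use integration by parts with u = z**3 + 2*z**2 - 2*z + 2, dv = -sin(z) dz, so v = cos(z).
Apply parts 3 times (tabular method): alternate signs, differentiate u down to 0, integrate dv up.

z**3*cos(z) - 3*z**2*sin(z) + 2*z**2*cos(z) - 4*z*sin(z) - 8*z*cos(z) + 8*sin(z) - 2*cos(z) + C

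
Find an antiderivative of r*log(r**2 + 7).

r**2*log(r**2 + 7)/2 - r**2/2 + 7*log(r**2 + 7)/2 + C

Let u = r**2 + 7, so du = (2*r) dr.
The integral becomes (1/2)·∫ log(u) du; integrate by parts with u′=log(u), dv′=du.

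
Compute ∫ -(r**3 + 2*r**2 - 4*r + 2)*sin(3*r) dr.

r**3*cos(3*r)/3 - r**2*sin(3*r)/3 + 2*r**2*cos(3*r)/3 - 4*r*sin(3*r)/9 - 14*r*cos(3*r)/9 + 14*sin(3*r)/27 + 14*cos(3*r)/27 + C

Use integration by parts with u = r**3 + 2*r**2 - 4*r + 2, dv = -sin(3*r) dr, so v = cos(3*r)/3.
Apply parts 3 times (tabular method): alternate signs, differentiate u down to 0, integrate dv up.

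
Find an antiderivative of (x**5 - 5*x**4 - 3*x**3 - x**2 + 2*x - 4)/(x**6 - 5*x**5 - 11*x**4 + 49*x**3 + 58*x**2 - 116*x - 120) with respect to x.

-197*log(x - 5)/882 + 5*log(x - 3)/4 - 19*log(x - 2)/36 + 5*log(x + 1)/36 + 71*log(x + 2)/196 + 5/(7*x + 14) + C

Factor the denominator: (x - 5)*(x - 3)*(x - 2)*(x + 1)*(x + 2)**2.
Partial-fraction decomposition: 71/(196*(x + 2)) - 5/(7*(x + 2)**2) + 5/(36*(x + 1)) - 19/(36*(x - 2)) + 5/(4*(x - 3)) - 197/(882*(x - 5)).
Integrate each term; A/(x−a) gives A·log|x−a|; A/(x−a)² gives −A/(x−a).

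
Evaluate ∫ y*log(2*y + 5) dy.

Use integration by parts with u = log(2*y + 5), dv = y dy.
Then du = 2/(2*y + 5) dy and v = y**2/2.

y**2*log(2*y + 5)/2 - y**2/4 + 5*y/4 - 25*log(2*y + 5)/8 + C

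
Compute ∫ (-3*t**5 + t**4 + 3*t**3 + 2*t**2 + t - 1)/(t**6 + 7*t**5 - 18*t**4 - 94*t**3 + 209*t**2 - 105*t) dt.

Factor the denominator: t*(t - 3)*(t - 1)**2*(t + 5)*(t + 7).
Partial-fraction decomposition: -51883/(8960*(t + 7)) + 3223/(960*(t + 5)) - 5/(768*(t - 1)) - 1/(32*(t - 1)**2) - 547/(960*(t - 3)) + 1/(105*t).
Integrate each term; A/(t−a) gives A·log|t−a|; A/(t−a)² gives −A/(t−a).

log(t)/105 - 547*log(t - 3)/960 - 5*log(t - 1)/768 + 3223*log(t + 5)/960 - 51883*log(t + 7)/8960 + 1/(32*t - 32) + C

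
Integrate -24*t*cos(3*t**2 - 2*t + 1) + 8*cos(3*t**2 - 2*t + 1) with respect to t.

Let u = 3*t**2 - 2*t + 1, so du = (6*t - 2) dt.
Rewriting, the integral becomes -4·∫ cos(u) du = -4·sin(u).
Substituting back, u = 3*t**2 - 2*t + 1.

-4*sin(3*t**2 - 2*t + 1) + C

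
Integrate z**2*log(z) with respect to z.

z**3*log(z)/3 - z**3/9 + C

Use integration by parts with u = log(z), dv = z**2 dz.
Then du = 1/z dz and v = z**3/3.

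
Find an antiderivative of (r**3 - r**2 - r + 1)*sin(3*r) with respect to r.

-r**3*cos(3*r)/3 + r**2*sin(3*r)/3 + r**2*cos(3*r)/3 - 2*r*sin(3*r)/9 + 5*r*cos(3*r)/9 - 5*sin(3*r)/27 - 11*cos(3*r)/27 + C

Use integration by parts with u = r**3 - r**2 - r + 1, dv = sin(3*r) dr, so v = -cos(3*r)/3.
Apply parts 3 times (tabular method): alternate signs, differentiate u down to 0, integrate dv up.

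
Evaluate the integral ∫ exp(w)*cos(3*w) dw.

3*exp(w)*sin(3*w)/10 + exp(w)*cos(3*w)/10 + C

Let I denote the integral. Integrate by parts with u = cos(3*w), dv = exp(w) dw, so v = exp(w): I = exp(w)*cos(3*w) + 3·∫ exp(w)*sin(3*w) dw.
Apply parts again with u = sin(3*w), dv = exp(w) dw: ∫ exp(w)*sin(3*w) dw = exp(w)*sin(3*w) − 3·I. Substituting back brings back I: I = 3*exp(w)*sin(3*w) + exp(w)*cos(3*w) − 9·I.
Solving for I: (1 + 9)·I equals the remaining terms, so I = (1/10)·(3*exp(w)*sin(3*w) + exp(w)*cos(3*w)).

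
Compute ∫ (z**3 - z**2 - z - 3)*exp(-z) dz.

(-z**3 - 2*z**2 - 3*z)*exp(-z) + C

Use integration by parts with u = z**3 - z**2 - z - 3, dv = exp(-z) dz, so v = -exp(-z).
Apply parts 3 times (tabular method): alternate signs, differentiate u down to 0, integrate dv up.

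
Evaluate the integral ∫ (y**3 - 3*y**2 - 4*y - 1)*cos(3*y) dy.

Use integration by parts with u = y**3 - 3*y**2 - 4*y - 1, dv = cos(3*y) dy, so v = sin(3*y)/3.
Apply parts 3 times (tabular method): alternate signs, differentiate u down to 0, integrate dv up.

y**3*sin(3*y)/3 - y**2*sin(3*y) + y**2*cos(3*y)/3 - 14*y*sin(3*y)/9 - 2*y*cos(3*y)/3 - sin(3*y)/9 - 14*cos(3*y)/27 + C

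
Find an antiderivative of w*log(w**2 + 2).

Let u = w**2 + 2, so du = (2*w) dw.
The integral becomes (1/2)·∫ log(u) du; integrate by parts with u′=log(u), dv′=du.

w**2*log(w**2 + 2)/2 - w**2/2 + log(w**2 + 2) + C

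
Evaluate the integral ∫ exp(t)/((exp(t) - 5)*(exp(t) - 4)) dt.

Let u = e^t, du = e^t dt.
The integral becomes ∫ du/((u-5)(u-4)); decompose into partial fractions.

log(exp(t) - 5) - log(exp(t) - 4) + C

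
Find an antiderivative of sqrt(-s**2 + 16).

s*sqrt(-s**2 + 16)/2 + 8*asin(s/4) + C

Substitute s = 4·sin(θ), so ds = 4·cos(θ) dθ and the radical becomes sqrt(-s**2 + 16) = 4·cos(θ) by the Pythagorean identity.
Integrate the resulting trig expression in θ, then back-substitute θ = asin(s/4), sin(θ) = s/4, cos(θ) = sqrt(-s**2 + 16)/4 (absorbing any constant into C).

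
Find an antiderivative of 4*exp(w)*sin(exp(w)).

Let u = exp(w), so du = (exp(w)) dw.
Rewriting, the integral becomes 4·∫ sin(u) du = 4·-cos(u).
Substituting back, u = exp(w).

-4*cos(exp(w)) + C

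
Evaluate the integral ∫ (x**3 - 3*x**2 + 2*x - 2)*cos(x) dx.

x**3*sin(x) - 3*x**2*sin(x) + 3*x**2*cos(x) - 4*x*sin(x) - 6*x*cos(x) + 4*sin(x) - 4*cos(x) + C

Use integration by parts with u = x**3 - 3*x**2 + 2*x - 2, dv = cos(x) dx, so v = sin(x).
Apply parts 3 times (tabular method): alternate signs, differentiate u down to 0, integrate dv up.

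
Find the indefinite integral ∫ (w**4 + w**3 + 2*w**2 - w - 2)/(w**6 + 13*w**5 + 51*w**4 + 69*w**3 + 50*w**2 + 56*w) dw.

-log(w)/28 - 4*log(w + 2)/25 + 113*log(w + 4)/204 - 2161*log(w + 7)/5250 + 227*log(w**2 + 1)/8500 + 61*atan(w)/4250 + C

Factor the denominator: w*(w + 2)*(w + 4)*(w + 7)*(w**2 + 1).
Partial-fraction decomposition: (227*w + 61)/(4250*(w**2 + 1)) - 2161/(5250*(w + 7)) + 113/(204*(w + 4)) - 4/(25*(w + 2)) - 1/(28*w).
Integrate each term; A/(w−a) gives A·log|w−a|; the (Bw+D)/(w²+p²) term gives a log and an atan.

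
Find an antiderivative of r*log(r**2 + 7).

r**2*log(r**2 + 7)/2 - r**2/2 + 7*log(r**2 + 7)/2 + C

Let u = r**2 + 7, so du = (2*r) dr.
The integral becomes (1/2)·∫ log(u) du; integrate by parts with u′=log(u), dv′=du.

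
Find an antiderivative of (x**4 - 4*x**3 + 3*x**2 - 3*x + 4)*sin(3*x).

-x**4*cos(3*x)/3 + 4*x**3*sin(3*x)/9 + 4*x**3*cos(3*x)/3 - 4*x**2*sin(3*x)/3 - 5*x**2*cos(3*x)/9 + 10*x*sin(3*x)/27 + x*cos(3*x)/9 - sin(3*x)/27 - 98*cos(3*x)/81 + C

Use integration by parts with u = x**4 - 4*x**3 + 3*x**2 - 3*x + 4, dv = sin(3*x) dx, so v = -cos(3*x)/3.
Apply parts 4 times (tabular method): alternate signs, differentiate u down to 0, integrate dv up.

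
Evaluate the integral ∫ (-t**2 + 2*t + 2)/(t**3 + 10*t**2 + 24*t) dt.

Factor the denominator: t*(t + 4)*(t + 6).
Partial-fraction decomposition: -23/(6*(t + 6)) + 11/(4*(t + 4)) + 1/(12*t).
Integrate each term: A/(t−a) contributes A·log|t−a|.

log(t)/12 + 11*log(t + 4)/4 - 23*log(t + 6)/6 + C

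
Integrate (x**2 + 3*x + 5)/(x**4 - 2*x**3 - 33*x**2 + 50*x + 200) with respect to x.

9*log(x - 5)/14 - 11*log(x - 4)/18 + log(x + 2)/42 - log(x + 5)/18 + C

Factor the denominator: (x - 5)*(x - 4)*(x + 2)*(x + 5).
Partial-fraction decomposition: -1/(18*(x + 5)) + 1/(42*(x + 2)) - 11/(18*(x - 4)) + 9/(14*(x - 5)).
Integrate each term: A/(x−a) contributes A·log|x−a|.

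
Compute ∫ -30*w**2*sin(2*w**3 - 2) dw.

5*cos(2*w**3 - 2) + C

Let u = 2*w**3 - 2, so du = (6*w**2) dw.
Rewriting, the integral becomes -5·∫ sin(u) du = -5·-cos(u).
Substituting back, u = 2*w**3 - 2.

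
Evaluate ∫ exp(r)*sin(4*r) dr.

Let I denote the integral. Integrate by parts with u = sin(4*r), dv = exp(r) dr, so v = exp(r): I = exp(r)*sin(4*r) − 4·∫ exp(r)*cos(4*r) dr.
Apply parts again with u = cos(4*r), dv = exp(r) dr: ∫ exp(r)*cos(4*r) dr = exp(r)*cos(4*r) + 4·I. Substituting back brings back I: I = exp(r)*sin(4*r) - 4*exp(r)*cos(4*r) − 16·I.
Solving for I: (1 + 16)·I equals the remaining terms, so I = (1/17)·(exp(r)*sin(4*r) - 4*exp(r)*cos(4*r)).

exp(r)*sin(4*r)/17 - 4*exp(r)*cos(4*r)/17 + C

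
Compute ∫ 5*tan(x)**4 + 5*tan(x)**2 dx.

5*tan(x)**3/3 + C

Let u = tan(x), so du = (tan(x)**2 + 1) dx.
Rewriting, the integral becomes 5·∫ u^2 du = 5·u^3/3.
Substituting back, u = tan(x).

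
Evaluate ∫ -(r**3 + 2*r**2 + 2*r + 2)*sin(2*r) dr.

Use integration by parts with u = r**3 + 2*r**2 + 2*r + 2, dv = -sin(2*r) dr, so v = cos(2*r)/2.
Apply parts 3 times (tabular method): alternate signs, differentiate u down to 0, integrate dv up.

r**3*cos(2*r)/2 - 3*r**2*sin(2*r)/4 + r**2*cos(2*r) - r*sin(2*r) + r*cos(2*r)/4 - sin(2*r)/8 + cos(2*r)/2 + C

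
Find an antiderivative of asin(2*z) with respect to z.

Use integration by parts with u = arcsin(2*z), dv = dz.
Then du = 2/sqrt(-4*z**2 + 1) dz.

z*asin(2*z) + sqrt(-4*z**2 + 1)/2 + C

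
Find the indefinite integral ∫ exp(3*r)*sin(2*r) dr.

3*exp(3*r)*sin(2*r)/13 - 2*exp(3*r)*cos(2*r)/13 + C

Let I denote the integral. Integrate by parts with u = sin(2*r), dv = exp(3*r) dr, so v = exp(3*r)/3: I = exp(3*r)*sin(2*r)/3 − (2/3)·∫ exp(3*r)*cos(2*r) dr.
Apply parts again with u = cos(2*r), dv = exp(3*r) dr: ∫ exp(3*r)*cos(2*r) dr = exp(3*r)*cos(2*r)/3 + (2/3)·I. Substituting back brings back I: I = exp(3*r)*sin(2*r)/3 - 2*exp(3*r)*cos(2*r)/9 − (4/9)·I.
Solving for I: (1 + 4/9)·I equals the remaining terms, so I = (9/13)·(exp(3*r)*sin(2*r)/3 - 2*exp(3*r)*cos(2*r)/9).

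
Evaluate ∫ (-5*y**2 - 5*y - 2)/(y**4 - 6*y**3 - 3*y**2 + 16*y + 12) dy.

Factor the denominator: (y - 6)*(y - 2)*(y + 1)**2.
Partial-fraction decomposition: 85/(441*(y + 1)) - 2/(21*(y + 1)**2) + 8/(9*(y - 2)) - 53/(49*(y - 6)).
Integrate each term; A/(y−a) gives A·log|y−a|; A/(y−a)² gives −A/(y−a).

-53*log(y - 6)/49 + 8*log(y - 2)/9 + 85*log(y + 1)/441 + 2/(21*y + 21) + C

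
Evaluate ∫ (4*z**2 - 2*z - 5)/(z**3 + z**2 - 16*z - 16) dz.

51*log(z - 4)/40 - log(z + 1)/15 + 67*log(z + 4)/24 + C

Factor the denominator: (z - 4)*(z + 1)*(z + 4).
Partial-fraction decomposition: 67/(24*(z + 4)) - 1/(15*(z + 1)) + 51/(40*(z - 4)).
Integrate each term: A/(z−a) contributes A·log|z−a|.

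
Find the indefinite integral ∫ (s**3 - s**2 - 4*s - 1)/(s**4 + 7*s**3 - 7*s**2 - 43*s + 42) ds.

Factor the denominator: (s - 2)*(s - 1)*(s + 3)*(s + 7).
Partial-fraction decomposition: 365/(288*(s + 7)) - 5/(16*(s + 3)) + 5/(32*(s - 1)) - 1/(9*(s - 2)).
Integrate each term: A/(s−a) contributes A·log|s−a|.

-log(s - 2)/9 + 5*log(s - 1)/32 - 5*log(s + 3)/16 + 365*log(s + 7)/288 + C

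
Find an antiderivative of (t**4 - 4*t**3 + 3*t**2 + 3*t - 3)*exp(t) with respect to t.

(t**4 - 8*t**3 + 27*t**2 - 51*t + 48)*exp(t) + C

Use integration by parts with u = t**4 - 4*t**3 + 3*t**2 + 3*t - 3, dv = exp(t) dt, so v = exp(t).
Apply parts 4 times (tabular method): alternate signs, differentiate u down to 0, integrate dv up.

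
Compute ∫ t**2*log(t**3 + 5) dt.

t**3*log(t**3 + 5)/3 - t**3/3 + 5*log(t**3 + 5)/3 + C

Let u = t**3 + 5, so du = (3*t**2) dt.
The integral becomes (1/3)·∫ log(u) du; integrate by parts with u′=log(u), dv′=du.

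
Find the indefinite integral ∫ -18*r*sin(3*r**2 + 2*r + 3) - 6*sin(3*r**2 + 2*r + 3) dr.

3*cos(3*r**2 + 2*r + 3) + C

Let u = 3*r**2 + 2*r + 3, so du = (6*r + 2) dr.
Rewriting, the integral becomes -3·∫ sin(u) du = -3·-cos(u).
Substituting back, u = 3*r**2 + 2*r + 3.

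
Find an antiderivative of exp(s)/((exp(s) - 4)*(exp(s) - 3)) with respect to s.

log(exp(s) - 4) - log(exp(s) - 3) + C

Let u = e^s, du = e^s ds.
The integral becomes ∫ du/((u-3)(u-4)); decompose into partial fractions.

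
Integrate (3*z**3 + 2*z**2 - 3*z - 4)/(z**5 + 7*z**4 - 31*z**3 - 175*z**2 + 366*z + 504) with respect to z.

104*log(z - 4)/275 - 43*log(z - 3)/180 - log(z + 1)/300 + 281*log(z + 6)/225 - 457*log(z + 7)/330 + C

Factor the denominator: (z - 4)*(z - 3)*(z + 1)*(z + 6)*(z + 7).
Partial-fraction decomposition: -457/(330*(z + 7)) + 281/(225*(z + 6)) - 1/(300*(z + 1)) - 43/(180*(z - 3)) + 104/(275*(z - 4)).
Integrate each term: A/(z−a) contributes A·log|z−a|.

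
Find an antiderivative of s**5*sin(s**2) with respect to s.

Let u = s², du = 2s ds; rewrite as (1/2)∫ u^2·sin(1u) du.
Now integrate by parts 2 times.

-s**4*cos(s**2)/2 + s**2*sin(s**2) + cos(s**2) + C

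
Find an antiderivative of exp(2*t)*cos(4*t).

Let I denote the integral. Integrate by parts with u = cos(4*t), dv = exp(2*t) dt, so v = exp(2*t)/2: I = exp(2*t)*cos(4*t)/2 + 2·∫ exp(2*t)*sin(4*t) dt.
Apply parts again with u = sin(4*t), dv = exp(2*t) dt: ∫ exp(2*t)*sin(4*t) dt = exp(2*t)*sin(4*t)/2 − 2·I. Substituting back brings back I: I = exp(2*t)*sin(4*t) + exp(2*t)*cos(4*t)/2 − 4·I.
Solving for I: (1 + 4)·I equals the remaining terms, so I = (1/5)·(exp(2*t)*sin(4*t) + exp(2*t)*cos(4*t)/2).

exp(2*t)*sin(4*t)/5 + exp(2*t)*cos(4*t)/10 + C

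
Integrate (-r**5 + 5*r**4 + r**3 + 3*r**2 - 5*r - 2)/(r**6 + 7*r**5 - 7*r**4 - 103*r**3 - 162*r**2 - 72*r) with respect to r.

Factor the denominator: r*(r - 4)*(r + 1)**2*(r + 3)*(r + 6).
Partial-fraction decomposition: -3544/(1125*(r + 6)) + 661/(252*(r + 3)) - 11/(20*(r + 1)) + 11/(50*(r + 1)**2) + 173/(3500*(r - 4)) + 1/(36*r).
Integrate each term; A/(r−a) gives A·log|r−a|; A/(r−a)² gives −A/(r−a).

log(r)/36 + 173*log(r - 4)/3500 - 11*log(r + 1)/20 + 661*log(r + 3)/252 - 3544*log(r + 6)/1125 - 11/(50*r + 50) + C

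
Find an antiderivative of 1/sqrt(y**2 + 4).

log(y + sqrt(y**2 + 4)) + C

Substitute y = 2·tan(θ), so dy = 2·sec(θ)^2 dθ and the radical becomes sqrt(y**2 + 4) = 2·sec(θ) by the Pythagorean identity.
Integrate the resulting trig expression in θ, then back-substitute tan(θ) = y/2, sec(θ) = sqrt(y**2 + 4)/2 (absorbing any constant into C).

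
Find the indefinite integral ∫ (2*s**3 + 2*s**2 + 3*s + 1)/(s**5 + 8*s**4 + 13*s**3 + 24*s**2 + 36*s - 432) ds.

31*log(s - 2)/624 + 107*log(s + 4)/300 - 377*log(s + 6)/720 + 343*log(s**2 + 9)/5850 + 181*atan(s/3)/2925 + C

Factor the denominator: (s - 2)*(s + 4)*(s + 6)*(s**2 + 9).
Partial-fraction decomposition: (343*s + 543)/(2925*(s**2 + 9)) - 377/(720*(s + 6)) + 107/(300*(s + 4)) + 31/(624*(s - 2)).
Integrate each term; A/(s−a) gives A·log|s−a|; the (Bs+D)/(s²+p²) term gives a log and an atan.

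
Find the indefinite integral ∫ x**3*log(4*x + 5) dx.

Use integration by parts with u = log(4*x + 5), dv = x**3 dx.
Then du = 4/(4*x + 5) dx and v = x**4/4.

x**4*log(4*x + 5)/4 - x**4/16 + 5*x**3/48 - 25*x**2/128 + 125*x/256 - 625*log(4*x + 5)/1024 + C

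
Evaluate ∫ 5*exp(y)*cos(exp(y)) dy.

5*sin(exp(y)) + C

Let u = exp(y), so du = (exp(y)) dy.
Rewriting, the integral becomes 5·∫ cos(u) du = 5·sin(u).
Substituting back, u = exp(y).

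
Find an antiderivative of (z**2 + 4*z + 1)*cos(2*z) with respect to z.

z**2*sin(2*z)/2 + 2*z*sin(2*z) + z*cos(2*z)/2 + sin(2*z)/4 + cos(2*z) + C

Use integration by parts with u = z**2 + 4*z + 1, dv = cos(2*z) dz, so v = sin(2*z)/2.
Apply parts 2 times (tabular method): alternate signs, differentiate u down to 0, integrate dv up.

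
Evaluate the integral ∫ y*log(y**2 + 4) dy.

y**2*log(y**2 + 4)/2 - y**2/2 + 2*log(y**2 + 4) + C

Let u = y**2 + 4, so du = (2*y) dy.
The integral becomes (1/2)·∫ log(u) du; integrate by parts with u′=log(u), dv′=du.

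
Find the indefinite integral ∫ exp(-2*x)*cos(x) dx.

exp(-2*x)*sin(x)/5 - 2*exp(-2*x)*cos(x)/5 + C

Let I denote the integral. Integrate by parts with u = cos(x), dv = exp(-2*x) dx, so v = -exp(-2*x)/2: I = -exp(-2*x)*cos(x)/2 − (1/2)·∫ exp(-2*x)*sin(x) dx.
Apply parts again with u = sin(x), dv = exp(-2*x) dx: ∫ exp(-2*x)*sin(x) dx = -exp(-2*x)*sin(x)/2 + (1/2)·I. Substituting back brings back I: I = exp(-2*x)*sin(x)/4 - exp(-2*x)*cos(x)/2 − (1/4)·I.
Solving for I: (1 + 1/4)·I equals the remaining terms, so I = (4/5)·(exp(-2*x)*sin(x)/4 - exp(-2*x)*cos(x)/2).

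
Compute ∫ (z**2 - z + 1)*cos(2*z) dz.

z**2*sin(2*z)/2 - z*sin(2*z)/2 + z*cos(2*z)/2 + sin(2*z)/4 - cos(2*z)/4 + C

Use integration by parts with u = z**2 - z + 1, dv = cos(2*z) dz, so v = sin(2*z)/2.
Apply parts 2 times (tabular method): alternate signs, differentiate u down to 0, integrate dv up.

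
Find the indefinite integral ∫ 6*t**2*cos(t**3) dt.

2*sin(t**3) + C

Let u = t**3, so du = (3*t**2) dt.
Rewriting, the integral becomes 2·∫ cos(u) du = 2·sin(u).
Substituting back, u = t**3.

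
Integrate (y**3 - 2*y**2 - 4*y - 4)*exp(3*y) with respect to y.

(3*y**3 - 9*y**2 - 6*y - 10)*exp(3*y)/9 + C

Use integration by parts with u = y**3 - 2*y**2 - 4*y - 4, dv = exp(3*y) dy, so v = exp(3*y)/3.
Apply parts 3 times (tabular method): alternate signs, differentiate u down to 0, integrate dv up.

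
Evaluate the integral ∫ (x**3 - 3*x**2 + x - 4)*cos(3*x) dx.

x**3*sin(3*x)/3 - x**2*sin(3*x) + x**2*cos(3*x)/3 + x*sin(3*x)/9 - 2*x*cos(3*x)/3 - 10*sin(3*x)/9 + cos(3*x)/27 + C

Use integration by parts with u = x**3 - 3*x**2 + x - 4, dv = cos(3*x) dx, so v = sin(3*x)/3.
Apply parts 3 times (tabular method): alternate signs, differentiate u down to 0, integrate dv up.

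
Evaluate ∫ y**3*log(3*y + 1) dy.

Use integration by parts with u = log(3*y + 1), dv = y**3 dy.
Then du = 3/(3*y + 1) dy and v = y**4/4.

y**4*log(3*y + 1)/4 - y**4/16 + y**3/36 - y**2/72 + y/108 - log(3*y + 1)/324 + C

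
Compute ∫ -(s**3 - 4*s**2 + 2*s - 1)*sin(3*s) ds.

s**3*cos(3*s)/3 - s**2*sin(3*s)/3 - 4*s**2*cos(3*s)/3 + 8*s*sin(3*s)/9 + 4*s*cos(3*s)/9 - 4*sin(3*s)/27 - cos(3*s)/27 + C

Use integration by parts with u = s**3 - 4*s**2 + 2*s - 1, dv = -sin(3*s) ds, so v = cos(3*s)/3.
Apply parts 3 times (tabular method): alternate signs, differentiate u down to 0, integrate dv up.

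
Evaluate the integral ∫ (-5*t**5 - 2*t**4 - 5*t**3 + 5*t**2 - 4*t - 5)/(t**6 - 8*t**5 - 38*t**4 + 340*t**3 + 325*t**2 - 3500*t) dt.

Factor the denominator: t*(t - 7)*(t - 5)**2*(t + 4)*(t + 5).
Partial-fraction decomposition: -757/(300*(t + 5)) + 1673/(1188*(t + 4)) + 27751/(1350*(t - 5)) + 58/(3*(t - 5)**2) - 22585/(924*(t - 7)) + 1/(700*t).
Integrate each term; A/(t−a) gives A·log|t−a|; A/(t−a)² gives −A/(t−a).

log(t)/700 - 22585*log(t - 7)/924 + 27751*log(t - 5)/1350 + 1673*log(t + 4)/1188 - 757*log(t + 5)/300 - 58/(3*t - 15) + C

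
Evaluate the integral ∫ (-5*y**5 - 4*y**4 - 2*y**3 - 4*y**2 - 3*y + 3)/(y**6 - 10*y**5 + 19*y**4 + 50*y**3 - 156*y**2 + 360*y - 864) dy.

Factor the denominator: (y - 6)*(y - 4)*(y - 3)*(y + 3)*(y**2 + 4).
Partial-fraction decomposition: 3*(13*y - 14)/(208*(y**2 + 4)) - 307/(1638*(y + 3)) - 545/(78*(y - 3)) + 1269/(56*(y - 4)) - 2977/(144*(y - 6)).
Integrate each term; A/(y−a) gives A·log|y−a|; the (By+D)/(y²+p²) term gives a log and an atan.

-2977*log(y - 6)/144 + 1269*log(y - 4)/56 - 545*log(y - 3)/78 - 307*log(y + 3)/1638 + 3*log(y**2 + 4)/32 - 21*atan(y/2)/208 + C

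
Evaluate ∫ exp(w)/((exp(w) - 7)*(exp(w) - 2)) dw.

Let u = e^w, du = e^w dw.
The integral becomes ∫ du/((u-7)(u-2)); decompose into partial fractions.

log(exp(w) - 7)/5 - log(exp(w) - 2)/5 + C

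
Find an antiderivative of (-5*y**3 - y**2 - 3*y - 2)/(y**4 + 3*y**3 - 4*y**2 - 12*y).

log(y)/6 - 13*log(y - 2)/10 + 5*log(y + 2) - 133*log(y + 3)/15 + C

Factor the denominator: y*(y - 2)*(y + 2)*(y + 3).
Partial-fraction decomposition: -133/(15*(y + 3)) + 5/(y + 2) - 13/(10*(y - 2)) + 1/(6*y).
Integrate each term: A/(y−a) contributes A·log|y−a|.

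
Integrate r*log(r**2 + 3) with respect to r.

Let u = r**2 + 3, so du = (2*r) dr.
The integral becomes (1/2)·∫ log(u) du; integrate by parts with u′=log(u), dv′=du.

r**2*log(r**2 + 3)/2 - r**2/2 + 3*log(r**2 + 3)/2 + C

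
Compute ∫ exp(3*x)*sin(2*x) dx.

Let I denote the integral. Integrate by parts with u = sin(2*x), dv = exp(3*x) dx, so v = exp(3*x)/3: I = exp(3*x)*sin(2*x)/3 − (2/3)·∫ exp(3*x)*cos(2*x) dx.
Apply parts again with u = cos(2*x), dv = exp(3*x) dx: ∫ exp(3*x)*cos(2*x) dx = exp(3*x)*cos(2*x)/3 + (2/3)·I. Substituting back brings back I: I = exp(3*x)*sin(2*x)/3 - 2*exp(3*x)*cos(2*x)/9 − (4/9)·I.
Solving for I: (1 + 4/9)·I equals the remaining terms, so I = (9/13)·(exp(3*x)*sin(2*x)/3 - 2*exp(3*x)*cos(2*x)/9).

3*exp(3*x)*sin(2*x)/13 - 2*exp(3*x)*cos(2*x)/13 + C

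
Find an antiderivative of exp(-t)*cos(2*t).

2*exp(-t)*sin(2*t)/5 - exp(-t)*cos(2*t)/5 + C

Let I denote the integral. Integrate by parts with u = cos(2*t), dv = exp(-t) dt, so v = -exp(-t): I = -exp(-t)*cos(2*t) − 2·∫ exp(-t)*sin(2*t) dt.
Apply parts again with u = sin(2*t), dv = exp(-t) dt: ∫ exp(-t)*sin(2*t) dt = -exp(-t)*sin(2*t) + 2·I. Substituting back brings back I: I = 2*exp(-t)*sin(2*t) - exp(-t)*cos(2*t) − 4·I.
Solving for I: (1 + 4)·I equals the remaining terms, so I = (1/5)·(2*exp(-t)*sin(2*t) - exp(-t)*cos(2*t)).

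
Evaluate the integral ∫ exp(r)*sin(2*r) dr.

exp(r)*sin(2*r)/5 - 2*exp(r)*cos(2*r)/5 + C

Let I denote the integral. Integrate by parts with u = sin(2*r), dv = exp(r) dr, so v = exp(r): I = exp(r)*sin(2*r) − 2·∫ exp(r)*cos(2*r) dr.
Apply parts again with u = cos(2*r), dv = exp(r) dr: ∫ exp(r)*cos(2*r) dr = exp(r)*cos(2*r) + 2·I. Substituting back brings back I: I = exp(r)*sin(2*r) - 2*exp(r)*cos(2*r) − 4·I.
Solving for I: (1 + 4)·I equals the remaining terms, so I = (1/5)·(exp(r)*sin(2*r) - 2*exp(r)*cos(2*r)).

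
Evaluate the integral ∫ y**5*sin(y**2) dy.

Let u = y², du = 2y dy; rewrite as (1/2)∫ u^2·sin(1u) du.
Now integrate by parts 2 times.

-y**4*cos(y**2)/2 + y**2*sin(y**2) + cos(y**2) + C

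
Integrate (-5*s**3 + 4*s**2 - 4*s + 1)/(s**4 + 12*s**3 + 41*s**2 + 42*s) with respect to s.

log(s)/42 - 13*log(s + 2)/2 + 46*log(s + 3)/3 - 97*log(s + 7)/7 + C

Factor the denominator: s*(s + 2)*(s + 3)*(s + 7).
Partial-fraction decomposition: -97/(7*(s + 7)) + 46/(3*(s + 3)) - 13/(2*(s + 2)) + 1/(42*s).
Integrate each term: A/(s−a) contributes A·log|s−a|.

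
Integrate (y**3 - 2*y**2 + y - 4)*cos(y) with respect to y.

Use integration by parts with u = y**3 - 2*y**2 + y - 4, dv = cos(y) dy, so v = sin(y).
Apply parts 3 times (tabular method): alternate signs, differentiate u down to 0, integrate dv up.

y**3*sin(y) - 2*y**2*sin(y) + 3*y**2*cos(y) - 5*y*sin(y) - 4*y*cos(y) - 5*cos(y) + C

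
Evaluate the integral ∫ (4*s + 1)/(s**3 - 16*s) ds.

-log(s)/16 + 17*log(s - 4)/32 - 15*log(s + 4)/32 + C

Factor the denominator: s*(s - 4)*(s + 4).
Partial-fraction decomposition: -15/(32*(s + 4)) + 17/(32*(s - 4)) - 1/(16*s).
Integrate each term: A/(s−a) contributes A·log|s−a|.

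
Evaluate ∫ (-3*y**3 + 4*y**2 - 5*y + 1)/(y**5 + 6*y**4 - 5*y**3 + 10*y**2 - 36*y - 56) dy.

-17*log(y - 2)/216 - 13*log(y + 1)/90 + 1261*log(y + 7)/2862 - 461*log(y**2 + 4)/4240 + 103*atan(y/2)/2120 + C

Factor the denominator: (y - 2)*(y + 1)*(y + 7)*(y**2 + 4).
Partial-fraction decomposition: -(461*y - 206)/(2120*(y**2 + 4)) + 1261/(2862*(y + 7)) - 13/(90*(y + 1)) - 17/(216*(y - 2)).
Integrate each term; A/(y−a) gives A·log|y−a|; the (By+D)/(y²+p²) term gives a log and an atan.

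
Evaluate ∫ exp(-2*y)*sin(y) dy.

-2*exp(-2*y)*sin(y)/5 - exp(-2*y)*cos(y)/5 + C

Let I denote the integral. Integrate by parts with u = sin(y), dv = exp(-2*y) dy, so v = -exp(-2*y)/2: I = -exp(-2*y)*sin(y)/2 + (1/2)·∫ exp(-2*y)*cos(y) dy.
Apply parts again with u = cos(y), dv = exp(-2*y) dy: ∫ exp(-2*y)*cos(y) dy = -exp(-2*y)*cos(y)/2 − (1/2)·I. Substituting back brings back I: I = -exp(-2*y)*sin(y)/2 - exp(-2*y)*cos(y)/4 − (1/4)·I.
Solving for I: (1 + 1/4)·I equals the remaining terms, so I = (4/5)·(-exp(-2*y)*sin(y)/2 - exp(-2*y)*cos(y)/4).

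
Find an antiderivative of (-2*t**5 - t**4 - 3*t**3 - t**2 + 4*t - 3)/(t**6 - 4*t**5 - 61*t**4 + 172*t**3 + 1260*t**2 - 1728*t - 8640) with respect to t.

-18451*log(t - 6)/326700 - 119*log(t - 4)/96 - 11*log(t + 3)/27 + 1949*log(t + 4)/800 - 992*log(t + 5)/363 + 5837/(660*t - 3960) + C

Factor the denominator: (t - 6)**2*(t - 4)*(t + 3)*(t + 4)*(t + 5).
Partial-fraction decomposition: -992/(363*(t + 5)) + 1949/(800*(t + 4)) - 11/(27*(t + 3)) - 119/(96*(t - 4)) - 18451/(326700*(t - 6)) - 5837/(660*(t - 6)**2).
Integrate each term; A/(t−a) gives A·log|t−a|; A/(t−a)² gives −A/(t−a).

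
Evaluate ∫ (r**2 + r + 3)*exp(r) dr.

Use integration by parts with u = r**2 + r + 3, dv = exp(r) dr, so v = exp(r).
Apply parts 2 times (tabular method): alternate signs, differentiate u down to 0, integrate dv up.

(r**2 - r + 4)*exp(r) + C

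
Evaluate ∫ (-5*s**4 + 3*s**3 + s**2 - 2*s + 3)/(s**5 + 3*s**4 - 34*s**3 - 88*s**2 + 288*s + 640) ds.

Factor the denominator: (s - 4)**2*(s + 2)*(s + 4)*(s + 5).
Partial-fraction decomposition: -1154/(81*(s + 5)) + 1445/(128*(s + 4)) - 31/(72*(s + 2)) - 16709/(10368*(s - 4)) - 359/(144*(s - 4)**2).
Integrate each term; A/(s−a) gives A·log|s−a|; A/(s−a)² gives −A/(s−a).

-16709*log(s - 4)/10368 - 31*log(s + 2)/72 + 1445*log(s + 4)/128 - 1154*log(s + 5)/81 + 359/(144*s - 576) + C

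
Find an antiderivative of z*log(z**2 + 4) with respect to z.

Let u = z**2 + 4, so du = (2*z) dz.
The integral becomes (1/2)·∫ log(u) du; integrate by parts with u′=log(u), dv′=du.

z**2*log(z**2 + 4)/2 - z**2/2 + 2*log(z**2 + 4) + C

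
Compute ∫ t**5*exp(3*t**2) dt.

Let u = t², du = 2t dt; rewrite as (1/2)∫ u^2·exp(3u) du.
Now integrate by parts 2 times.

(9*t**4 - 6*t**2 + 2)*exp(3*t**2)/54 + C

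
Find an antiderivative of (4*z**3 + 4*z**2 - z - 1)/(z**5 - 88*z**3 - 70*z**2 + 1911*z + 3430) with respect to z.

Factor the denominator: (z - 7)**2*(z + 2)*(z + 5)*(z + 7).
Partial-fraction decomposition: -117/(196*(z + 7)) + 11/(24*(z + 5)) - 1/(81*(z + 2)) + 4793/(31752*(z - 7)) + 65/(63*(z - 7)**2).
Integrate each term; A/(z−a) gives A·log|z−a|; A/(z−a)² gives −A/(z−a).

4793*log(z - 7)/31752 - log(z + 2)/81 + 11*log(z + 5)/24 - 117*log(z + 7)/196 - 65/(63*z - 441) + C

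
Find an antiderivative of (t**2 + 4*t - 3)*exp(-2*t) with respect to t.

(-2*t**2 - 10*t + 1)*exp(-2*t)/4 + C

Use integration by parts with u = t**2 + 4*t - 3, dv = exp(-2*t) dt, so v = -exp(-2*t)/2.
Apply parts 2 times (tabular method): alternate signs, differentiate u down to 0, integrate dv up.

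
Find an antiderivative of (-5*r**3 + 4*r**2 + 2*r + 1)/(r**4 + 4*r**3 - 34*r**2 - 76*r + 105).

-257*log(r - 5)/192 - log(r - 1)/64 + 83*log(r + 3)/64 - 949*log(r + 7)/192 + C

Factor the denominator: (r - 5)*(r - 1)*(r + 3)*(r + 7).
Partial-fraction decomposition: -949/(192*(r + 7)) + 83/(64*(r + 3)) - 1/(64*(r - 1)) - 257/(192*(r - 5)).
Integrate each term: A/(r−a) contributes A·log|r−a|.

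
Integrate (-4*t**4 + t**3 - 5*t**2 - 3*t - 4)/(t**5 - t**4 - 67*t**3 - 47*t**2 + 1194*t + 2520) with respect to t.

-3177*log(t - 7)/440 + 47*log(t - 6)/9 - 391*log(t + 3)/180 + 116*log(t + 4)/11 - 83*log(t + 5)/8 + C

Factor the denominator: (t - 7)*(t - 6)*(t + 3)*(t + 4)*(t + 5).
Partial-fraction decomposition: -83/(8*(t + 5)) + 116/(11*(t + 4)) - 391/(180*(t + 3)) + 47/(9*(t - 6)) - 3177/(440*(t - 7)).
Integrate each term: A/(t−a) contributes A·log|t−a|.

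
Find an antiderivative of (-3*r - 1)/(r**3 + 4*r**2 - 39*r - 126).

-19*log(r - 6)/117 - 2*log(r + 3)/9 + 5*log(r + 7)/13 + C

Factor the denominator: (r - 6)*(r + 3)*(r + 7).
Partial-fraction decomposition: 5/(13*(r + 7)) - 2/(9*(r + 3)) - 19/(117*(r - 6)).
Integrate each term: A/(r−a) contributes A·log|r−a|.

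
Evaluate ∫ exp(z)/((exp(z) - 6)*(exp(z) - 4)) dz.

log(exp(z) - 6)/2 - log(exp(z) - 4)/2 + C

Let u = e^z, du = e^z dz.
The integral becomes ∫ du/((u-6)(u-4)); decompose into partial fractions.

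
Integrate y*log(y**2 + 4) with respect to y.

y**2*log(y**2 + 4)/2 - y**2/2 + 2*log(y**2 + 4) + C

Let u = y**2 + 4, so du = (2*y) dy.
The integral becomes (1/2)·∫ log(u) du; integrate by parts with u′=log(u), dv′=du.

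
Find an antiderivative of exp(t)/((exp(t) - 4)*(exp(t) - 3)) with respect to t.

log(exp(t) - 4) - log(exp(t) - 3) + C

Let u = e^t, du = e^t dt.
The integral becomes ∫ du/((u-3)(u-4)); decompose into partial fractions.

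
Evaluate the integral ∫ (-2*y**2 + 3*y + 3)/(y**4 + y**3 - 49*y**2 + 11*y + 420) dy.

Factor the denominator: (y - 5)*(y - 4)*(y + 3)*(y + 7).
Partial-fraction decomposition: 29/(132*(y + 7)) - 3/(28*(y + 3)) + 17/(77*(y - 4)) - 1/(3*(y - 5)).
Integrate each term: A/(y−a) contributes A·log|y−a|.

-log(y - 5)/3 + 17*log(y - 4)/77 - 3*log(y + 3)/28 + 29*log(y + 7)/132 + C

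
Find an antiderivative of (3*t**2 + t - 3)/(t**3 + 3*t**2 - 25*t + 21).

27*log(t - 3)/20 - log(t - 1)/16 + 137*log(t + 7)/80 + C

Factor the denominator: (t - 3)*(t - 1)*(t + 7).
Partial-fraction decomposition: 137/(80*(t + 7)) - 1/(16*(t - 1)) + 27/(20*(t - 3)).
Integrate each term: A/(t−a) contributes A·log|t−a|.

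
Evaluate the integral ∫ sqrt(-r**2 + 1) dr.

r*sqrt(-r**2 + 1)/2 + asin(r)/2 + C

Substitute r = sin(θ), so dr = cos(θ) dθ and the radical becomes sqrt(-r**2 + 1) = cos(θ) by the Pythagorean identity.
Integrate the resulting trig expression in θ, then back-substitute θ = asin(r), sin(θ) = r, cos(θ) = sqrt(-r**2 + 1) (absorbing any constant into C).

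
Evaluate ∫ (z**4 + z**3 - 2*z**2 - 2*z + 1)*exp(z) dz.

(z**4 - 3*z**3 + 7*z**2 - 16*z + 17)*exp(z) + C

Use integration by parts with u = z**4 + z**3 - 2*z**2 - 2*z + 1, dv = exp(z) dz, so v = exp(z).
Apply parts 4 times (tabular method): alternate signs, differentiate u down to 0, integrate dv up.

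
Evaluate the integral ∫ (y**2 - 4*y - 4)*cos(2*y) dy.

Use integration by parts with u = y**2 - 4*y - 4, dv = cos(2*y) dy, so v = sin(2*y)/2.
Apply parts 2 times (tabular method): alternate signs, differentiate u down to 0, integrate dv up.

y**2*sin(2*y)/2 - 2*y*sin(2*y) + y*cos(2*y)/2 - 9*sin(2*y)/4 - cos(2*y) + C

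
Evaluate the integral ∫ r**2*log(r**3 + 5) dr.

r**3*log(r**3 + 5)/3 - r**3/3 + 5*log(r**3 + 5)/3 + C

Let u = r**3 + 5, so du = (3*r**2) dr.
The integral becomes (1/3)·∫ log(u) du; integrate by parts with u′=log(u), dv′=du.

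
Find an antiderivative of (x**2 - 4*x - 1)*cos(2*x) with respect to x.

x**2*sin(2*x)/2 - 2*x*sin(2*x) + x*cos(2*x)/2 - 3*sin(2*x)/4 - cos(2*x) + C

Use integration by parts with u = x**2 - 4*x - 1, dv = cos(2*x) dx, so v = sin(2*x)/2.
Apply parts 2 times (tabular method): alternate signs, differentiate u down to 0, integrate dv up.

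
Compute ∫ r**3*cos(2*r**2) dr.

Let u = r², du = 2r dr; rewrite as (1/2)∫ u^1·cos(2u) du.
Now integrate by parts 1 time.

r**2*sin(2*r**2)/4 + cos(2*r**2)/8 + C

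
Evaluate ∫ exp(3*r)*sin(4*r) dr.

Let I denote the integral. Integrate by parts with u = sin(4*r), dv = exp(3*r) dr, so v = exp(3*r)/3: I = exp(3*r)*sin(4*r)/3 − (4/3)·∫ exp(3*r)*cos(4*r) dr.
Apply parts again with u = cos(4*r), dv = exp(3*r) dr: ∫ exp(3*r)*cos(4*r) dr = exp(3*r)*cos(4*r)/3 + (4/3)·I. Substituting back brings back I: I = exp(3*r)*sin(4*r)/3 - 4*exp(3*r)*cos(4*r)/9 − (16/9)·I.
Solving for I: (1 + 16/9)·I equals the remaining terms, so I = (9/25)·(exp(3*r)*sin(4*r)/3 - 4*exp(3*r)*cos(4*r)/9).

3*exp(3*r)*sin(4*r)/25 - 4*exp(3*r)*cos(4*r)/25 + C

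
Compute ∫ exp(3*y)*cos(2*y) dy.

Let I denote the integral. Integrate by parts with u = cos(2*y), dv = exp(3*y) dy, so v = exp(3*y)/3: I = exp(3*y)*cos(2*y)/3 + (2/3)·∫ exp(3*y)*sin(2*y) dy.
Apply parts again with u = sin(2*y), dv = exp(3*y) dy: ∫ exp(3*y)*sin(2*y) dy = exp(3*y)*sin(2*y)/3 − (2/3)·I. Substituting back brings back I: I = 2*exp(3*y)*sin(2*y)/9 + exp(3*y)*cos(2*y)/3 − (4/9)·I.
Solving for I: (1 + 4/9)·I equals the remaining terms, so I = (9/13)·(2*exp(3*y)*sin(2*y)/9 + exp(3*y)*cos(2*y)/3).

2*exp(3*y)*sin(2*y)/13 + 3*exp(3*y)*cos(2*y)/13 + C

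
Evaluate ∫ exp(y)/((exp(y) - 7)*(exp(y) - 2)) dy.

Let u = e^y, du = e^y dy.
The integral becomes ∫ du/((u-2)(u-7)); decompose into partial fractions.

log(exp(y) - 7)/5 - log(exp(y) - 2)/5 + C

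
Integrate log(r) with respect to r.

Use integration by parts with u = log(r), dv = dr.
Then du = 1/r dr and v = r.

r*log(r) - r + C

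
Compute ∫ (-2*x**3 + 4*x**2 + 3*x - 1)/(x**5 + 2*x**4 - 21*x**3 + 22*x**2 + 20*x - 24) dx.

Factor the denominator: (x - 2)**2*(x - 1)*(x + 1)*(x + 6).
Partial-fraction decomposition: 557/(2240*(x + 6)) - 1/(45*(x + 1)) + 2/(7*(x - 1)) - 295/(576*(x - 2)) + 5/(24*(x - 2)**2).
Integrate each term; A/(x−a) gives A·log|x−a|; A/(x−a)² gives −A/(x−a).

-295*log(x - 2)/576 + 2*log(x - 1)/7 - log(x + 1)/45 + 557*log(x + 6)/2240 - 5/(24*x - 48) + C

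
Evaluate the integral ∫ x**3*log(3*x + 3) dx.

x**4*log(3*x + 3)/4 - x**4/16 + x**3/12 - x**2/8 + x/4 - log(x + 1)/4 + C

Use integration by parts with u = log(3*x + 3), dv = x**3 dx.
Then du = 3/(3*x + 3) dx and v = x**4/4.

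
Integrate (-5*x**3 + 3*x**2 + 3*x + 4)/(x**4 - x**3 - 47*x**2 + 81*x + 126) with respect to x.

Factor the denominator: (x - 6)*(x - 3)*(x + 1)*(x + 7).
Partial-fraction decomposition: -123/(52*(x + 7)) + 3/(56*(x + 1)) + 19/(24*(x - 3)) - 950/(273*(x - 6)).
Integrate each term: A/(x−a) contributes A·log|x−a|.

-950*log(x - 6)/273 + 19*log(x - 3)/24 + 3*log(x + 1)/56 - 123*log(x + 7)/52 + C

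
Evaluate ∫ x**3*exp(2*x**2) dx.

Let u = x², du = 2x dx; rewrite as (1/2)∫ u^1·exp(2u) du.
Now integrate by parts 1 time.

(2*x**2 - 1)*exp(2*x**2)/8 + C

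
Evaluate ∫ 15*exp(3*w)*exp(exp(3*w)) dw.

Let u = exp(3*w), so du = (3*exp(3*w)) dw.
Rewriting, the integral becomes 5·∫ e^u du = 5·e^u.
Substituting back, u = exp(3*w).

5*exp(exp(3*w)) + C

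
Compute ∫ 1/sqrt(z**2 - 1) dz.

log(z + sqrt(z**2 - 1)) + C

Substitute z = sec(θ), so dz = sec(θ)*tan(θ) dθ and the radical becomes sqrt(z**2 - 1) = tan(θ) by the Pythagorean identity.
Integrate the resulting trig expression in θ, then back-substitute sec(θ) = z, tan(θ) = sqrt(z**2 - 1) (absorbing any constant into C).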